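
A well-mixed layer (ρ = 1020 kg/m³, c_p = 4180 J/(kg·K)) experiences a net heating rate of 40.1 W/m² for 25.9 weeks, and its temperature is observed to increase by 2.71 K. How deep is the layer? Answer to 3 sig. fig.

54.4 m

Heat input Q = F Δt = 40.1 × 1.57×10^7 s = 6.28×10^8 J/m².
Required areal heat capacity C = Q / ΔT = 2.32×10^8 J/(m²·K).
Depth D = C / (ρ c_p) = 2.32×10^8 / (1020 × 4180) = 54.4 m.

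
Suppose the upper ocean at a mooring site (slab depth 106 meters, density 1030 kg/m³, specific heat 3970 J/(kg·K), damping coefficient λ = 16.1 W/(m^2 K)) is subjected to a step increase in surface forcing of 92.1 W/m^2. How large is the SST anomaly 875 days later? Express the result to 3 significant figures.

Areal heat capacity C = ρ c_p D = 1030 × 3970 × 106 = 4.33×10^8 J/(m^2 K).
τ = C / λ = 4.33×10^8 / 16.1 = 2.69×10^7 s.
Equilibrium anomaly ΔT_eq = F / λ = 92.1 / 16.1 = 5.72 K.
t = 875 days = 7.56×10^7 s, so t/τ = 2.81.
ΔT(t) = ΔT_eq (1 − e^(−t/τ)) = 5.72 × (1 − e^−2.81) = 5.38 K.

5.38 K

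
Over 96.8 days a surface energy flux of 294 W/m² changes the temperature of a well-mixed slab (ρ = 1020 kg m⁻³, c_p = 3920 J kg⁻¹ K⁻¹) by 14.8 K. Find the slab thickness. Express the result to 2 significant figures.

42 m

Heat input Q = F Δt = 294 × 8.36×10^6 s = 2.46×10^9 J/m².
Required areal heat capacity C = Q / ΔT = 1.66×10^8 J/(m²·K).
Depth D = C / (ρ c_p) = 1.66×10^8 / (1020 × 3920) = 41.6 m.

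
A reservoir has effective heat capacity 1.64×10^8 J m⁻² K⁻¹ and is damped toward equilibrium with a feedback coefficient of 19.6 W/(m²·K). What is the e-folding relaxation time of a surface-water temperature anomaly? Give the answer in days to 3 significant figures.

96.8 days

Areal heat capacity C = 1.64×10^8 J m⁻² K⁻¹ (given).
Relaxation time τ = C / λ = 1.64×10^8 / 19.6 = 8.37×10^6 s.
In days: 8.37×10^6 s / (86400 s/day) = 96.8 days.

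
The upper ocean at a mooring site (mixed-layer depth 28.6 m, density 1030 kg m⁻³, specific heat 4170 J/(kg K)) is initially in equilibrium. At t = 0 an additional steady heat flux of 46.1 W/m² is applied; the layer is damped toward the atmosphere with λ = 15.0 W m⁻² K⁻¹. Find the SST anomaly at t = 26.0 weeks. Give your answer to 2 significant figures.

Areal heat capacity C = ρ c_p D = 1030 × 4170 × 28.6 = 1.23×10^8 J/(m²·K).
τ = C / λ = 1.23×10^8 / 15.0 = 8.19×10^6 s.
Equilibrium anomaly ΔT_eq = F / λ = 46.1 / 15.0 = 3.07 K.
t = 26.0 weeks = 1.57×10^7 s, so t/τ = 1.92.
ΔT(t) = ΔT_eq (1 − e^(−t/τ)) = 3.07 × (1 − e^−1.92) = 2.62 K.

2.6 K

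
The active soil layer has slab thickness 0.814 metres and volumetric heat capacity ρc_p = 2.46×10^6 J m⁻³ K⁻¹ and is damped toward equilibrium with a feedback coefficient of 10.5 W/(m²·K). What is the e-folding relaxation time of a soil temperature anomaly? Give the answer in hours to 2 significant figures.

Areal heat capacity C = ρc_p × D = 2.46×10^6 × 0.814 = 2.00×10^6 J/(m²·K).
Relaxation time τ = C / λ = 2.00×10^6 / 10.5 = 1.91×10^5 s.
In hours: 1.91×10^5 s / (3600 s/hour) = 53.0 hours.

53 hours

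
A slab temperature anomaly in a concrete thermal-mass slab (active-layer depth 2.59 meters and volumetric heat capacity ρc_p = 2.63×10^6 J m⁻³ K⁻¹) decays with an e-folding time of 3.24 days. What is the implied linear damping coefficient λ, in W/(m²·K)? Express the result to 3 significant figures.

Areal heat capacity C = ρc_p × D = 2.63×10^6 × 2.59 = 6.81×10^6 J/(m²·K).
τ = 3.24 days = 2.80×10^5 s.
λ = C / τ = 6.81×10^6 / 2.80×10^5 = 24.3 W/(m²·K).

24.3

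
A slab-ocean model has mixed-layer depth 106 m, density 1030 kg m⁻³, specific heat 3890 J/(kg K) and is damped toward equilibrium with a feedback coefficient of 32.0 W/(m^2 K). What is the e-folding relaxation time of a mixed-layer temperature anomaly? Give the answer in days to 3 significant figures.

Areal heat capacity C = ρ c_p D = 1030 × 3890 × 106 = 4.25×10^8 J m⁻² K⁻¹.
Relaxation time τ = C / λ = 4.25×10^8 / 32.0 = 1.33×10^7 s.
In days: 1.33×10^7 s / (86400 s/day) = 154 days.

154 days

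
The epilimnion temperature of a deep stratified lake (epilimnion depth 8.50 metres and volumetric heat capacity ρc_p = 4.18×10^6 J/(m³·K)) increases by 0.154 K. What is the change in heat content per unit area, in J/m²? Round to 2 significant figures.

5.5×10^6

Areal heat capacity C = ρc_p × D = 4.18×10^6 × 8.50 = 3.55×10^7 J m⁻² K⁻¹.
ΔQ = C ΔT = 3.55×10^7 × 0.154 = 5.47×10^6 J/m².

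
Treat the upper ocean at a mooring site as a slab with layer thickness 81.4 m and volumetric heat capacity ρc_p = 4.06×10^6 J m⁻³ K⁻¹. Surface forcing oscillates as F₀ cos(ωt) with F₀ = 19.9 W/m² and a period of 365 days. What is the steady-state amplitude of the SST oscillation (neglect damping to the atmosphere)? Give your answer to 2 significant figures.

Areal heat capacity C = ρc_p × D = 4.06×10^6 × 81.4 = 3.30×10^8 J/(m^2 K).
Angular frequency ω = 2π / T = 2π / 3.15×10^7 s = 1.99×10^-7 s⁻¹.
Cω = 3.30×10^8 × 1.99×10^-7 = 65.8 W/(m²·K).
Amplitude A = F₀ / (Cω) = 19.9 / 65.8 = 0.302 K.

0.30 K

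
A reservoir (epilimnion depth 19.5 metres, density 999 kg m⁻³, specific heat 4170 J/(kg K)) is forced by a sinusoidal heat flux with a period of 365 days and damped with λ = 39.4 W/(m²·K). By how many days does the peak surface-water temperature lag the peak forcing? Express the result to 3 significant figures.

22.6 days

Areal heat capacity C = ρ c_p D = 999 × 4170 × 19.5 = 8.12×10^7 J m⁻² K⁻¹.
ω = 2π / 3.15×10^7 s = 1.99×10^-7 s⁻¹.
Phase lag φ = arctan(Cω/λ) = arctan(16.2/39.4) = 0.390 rad.
Time lag = φ / ω = 0.390 / 1.99×10^-7 = 1.96×10^6 s = 22.6 days.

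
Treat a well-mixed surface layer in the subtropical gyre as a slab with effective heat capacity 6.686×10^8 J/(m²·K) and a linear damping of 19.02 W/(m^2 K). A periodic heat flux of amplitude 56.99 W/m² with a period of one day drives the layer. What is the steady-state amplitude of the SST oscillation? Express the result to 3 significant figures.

0.00117 K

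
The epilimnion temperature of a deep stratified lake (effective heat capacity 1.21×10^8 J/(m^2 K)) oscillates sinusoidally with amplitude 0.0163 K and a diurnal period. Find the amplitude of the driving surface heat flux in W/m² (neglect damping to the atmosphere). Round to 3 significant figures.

143

Areal heat capacity C = 1.21×10^8 J/(m^2 K) (given).
ω = 2π / 86400 s = 7.27×10^-5 s⁻¹.
Cω = 1.21×10^8 × 7.27×10^-5 = 8800 W/(m²·K).
F₀ = A × Cω = 0.0163 × 8800 = 143 W/m².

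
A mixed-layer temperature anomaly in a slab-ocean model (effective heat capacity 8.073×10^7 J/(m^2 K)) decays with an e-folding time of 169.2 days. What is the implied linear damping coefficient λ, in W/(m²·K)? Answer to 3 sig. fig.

Areal heat capacity C = 8.073×10^7 J/(m^2 K) (given).
τ = 169.2 days = 1.46×10^7 s.
λ = C / τ = 8.07×10^7 / 1.46×10^7 = 5.52 W/(m²·K).

5.52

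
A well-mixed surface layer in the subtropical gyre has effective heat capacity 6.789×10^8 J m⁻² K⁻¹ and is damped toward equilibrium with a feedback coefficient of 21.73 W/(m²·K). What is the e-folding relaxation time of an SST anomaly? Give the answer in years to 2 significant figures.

Areal heat capacity C = 6.789×10^8 J m⁻² K⁻¹ (given).
Relaxation time τ = C / λ = 6.79×10^8 / 21.73 = 3.12×10^7 s.
In years: 3.12×10^7 s / (3.156×10^7 s/year) = 0.990 years.

0.99 years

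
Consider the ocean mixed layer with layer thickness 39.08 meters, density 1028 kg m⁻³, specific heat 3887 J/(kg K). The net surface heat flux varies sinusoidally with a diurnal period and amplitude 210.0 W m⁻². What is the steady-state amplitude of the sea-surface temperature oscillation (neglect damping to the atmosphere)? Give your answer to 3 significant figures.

Areal heat capacity C = ρ c_p D = 1028 × 3887 × 39.08 = 1.56×10^8 J m⁻² K⁻¹.
Angular frequency ω = 2π / T = 2π / 86400 s = 7.27×10^-5 s⁻¹.
Cω = 1.56×10^8 × 7.27×10^-5 = 11400 W/(m²·K).
Amplitude A = F₀ / (Cω) = 210.0 / 11400 = 0.0185 K.

0.0185 K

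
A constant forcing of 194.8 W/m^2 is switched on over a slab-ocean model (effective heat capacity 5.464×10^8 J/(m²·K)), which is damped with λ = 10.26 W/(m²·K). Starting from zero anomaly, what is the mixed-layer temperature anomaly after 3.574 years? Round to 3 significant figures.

16.7 K

Areal heat capacity C = 5.464×10^8 J/(m²·K) (given).
τ = C / λ = 5.46×10^8 / 10.26 = 5.33×10^7 s.
Equilibrium anomaly ΔT_eq = F / λ = 194.8 / 10.26 = 19.0 K.
t = 3.574 years = 1.13×10^8 s, so t/τ = 2.12.
ΔT(t) = ΔT_eq (1 − e^(−t/τ)) = 19.0 × (1 − e^−2.12) = 16.7 K.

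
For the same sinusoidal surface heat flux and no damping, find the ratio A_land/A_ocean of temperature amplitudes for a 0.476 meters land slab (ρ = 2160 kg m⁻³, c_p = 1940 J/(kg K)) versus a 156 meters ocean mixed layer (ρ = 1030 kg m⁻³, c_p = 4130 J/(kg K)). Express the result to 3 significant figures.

333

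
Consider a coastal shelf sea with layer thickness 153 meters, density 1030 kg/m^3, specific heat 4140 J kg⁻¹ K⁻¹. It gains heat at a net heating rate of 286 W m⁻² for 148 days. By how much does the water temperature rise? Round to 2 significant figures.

5.6 K

Areal heat capacity C = ρ c_p D = 1030 × 4140 × 153 = 6.52×10^8 J/(m^2 K).
Net heat input Q = F Δt = 286 × (148 days × 86400 s/day) = 3.66×10^9 J/m².
ΔT = Q / C = 3.66×10^9 / 6.52×10^8 = 5.61 K.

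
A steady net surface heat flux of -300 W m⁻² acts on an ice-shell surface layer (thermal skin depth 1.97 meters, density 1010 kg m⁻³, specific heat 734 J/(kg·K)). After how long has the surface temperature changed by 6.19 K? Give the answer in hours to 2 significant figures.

Areal heat capacity C = ρ c_p D = 1010 × 734 × 1.97 = 1.46×10^6 J/(m²·K).
Time required: Δt = C ΔT / F = 1.46×10^6 × -6.19 / -300 = 30100 s.
In hours: 30100 s / (3600 s/hour) = 8.37 hours.

8.4 hours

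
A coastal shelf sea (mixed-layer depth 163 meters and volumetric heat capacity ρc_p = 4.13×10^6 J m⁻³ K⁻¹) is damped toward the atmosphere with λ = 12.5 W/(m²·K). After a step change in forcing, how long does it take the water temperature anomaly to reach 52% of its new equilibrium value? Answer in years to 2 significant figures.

1.3 years

Areal heat capacity C = ρc_p × D = 4.13×10^6 × 163 = 6.73×10^8 J/(m²·K).
τ = C / λ = 6.73×10^8 / 12.5 = 5.39×10^7 s.
Fraction reached: 1 − e^(−t/τ) = 0.52 ⇒ t = −τ ln(1 − 0.52) = τ × 0.734.
t = 3.95×10^7 s = 1.25 years.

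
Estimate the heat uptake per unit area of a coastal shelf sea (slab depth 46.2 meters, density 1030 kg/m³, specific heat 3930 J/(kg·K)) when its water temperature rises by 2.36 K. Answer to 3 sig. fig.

Areal heat capacity C = ρ c_p D = 1030 × 3930 × 46.2 = 1.87×10^8 J m⁻² K⁻¹.
ΔQ = C ΔT = 1.87×10^8 × 2.36 = 4.41×10^8 J/m².

4.41×10^8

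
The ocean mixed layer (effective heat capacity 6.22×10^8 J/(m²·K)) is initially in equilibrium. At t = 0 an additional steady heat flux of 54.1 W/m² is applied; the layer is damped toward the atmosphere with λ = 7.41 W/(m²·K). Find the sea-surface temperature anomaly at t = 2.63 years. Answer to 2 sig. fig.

4.6 K

Areal heat capacity C = 6.22×10^8 J/(m²·K) (given).
τ = C / λ = 6.22×10^8 / 7.41 = 8.39×10^7 s.
Equilibrium anomaly ΔT_eq = F / λ = 54.1 / 7.41 = 7.30 K.
t = 2.63 years = 8.30×10^7 s, so t/τ = 0.989.
ΔT(t) = ΔT_eq (1 − e^(−t/τ)) = 7.30 × (1 − e^−0.989) = 4.58 K.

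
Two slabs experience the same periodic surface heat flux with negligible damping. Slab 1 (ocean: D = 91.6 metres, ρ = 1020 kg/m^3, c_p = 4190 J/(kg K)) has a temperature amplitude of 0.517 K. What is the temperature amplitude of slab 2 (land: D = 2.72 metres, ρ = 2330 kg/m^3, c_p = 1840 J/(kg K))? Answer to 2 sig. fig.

C_ocean = 3.91×10^8 J/(m²·K); C_land = 1.17×10^7 J/(m²·K).
A ∝ 1/C ⇒ A_land = A_ocean × C_ocean/C_land = 0.517 × 33.6 = 17.4 K.

17 K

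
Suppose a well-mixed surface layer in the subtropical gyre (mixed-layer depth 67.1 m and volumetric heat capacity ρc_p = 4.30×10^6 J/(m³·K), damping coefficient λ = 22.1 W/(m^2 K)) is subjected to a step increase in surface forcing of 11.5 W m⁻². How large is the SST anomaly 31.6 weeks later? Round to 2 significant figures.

Areal heat capacity C = ρc_p × D = 4.30×10^6 × 67.1 = 2.89×10^8 J m⁻² K⁻¹.
τ = C / λ = 2.89×10^8 / 22.1 = 1.31×10^7 s.
Equilibrium anomaly ΔT_eq = F / λ = 11.5 / 22.1 = 0.520 K.
t = 31.6 weeks = 1.91×10^7 s, so t/τ = 1.46.
ΔT(t) = ΔT_eq (1 − e^(−t/τ)) = 0.520 × (1 − e^−1.46) = 0.400 K.

0.40 K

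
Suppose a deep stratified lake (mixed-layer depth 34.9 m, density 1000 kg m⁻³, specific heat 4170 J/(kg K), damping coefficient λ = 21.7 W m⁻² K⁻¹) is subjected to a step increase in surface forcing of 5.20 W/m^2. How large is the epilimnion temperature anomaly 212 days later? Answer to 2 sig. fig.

0.22 K

Areal heat capacity C = ρ c_p D = 1000 × 4170 × 34.9 = 1.46×10^8 J/(m²·K).
τ = C / λ = 1.46×10^8 / 21.7 = 6.71×10^6 s.
Equilibrium anomaly ΔT_eq = F / λ = 5.20 / 21.7 = 0.240 K.
t = 212 days = 1.83×10^7 s, so t/τ = 2.73.
ΔT(t) = ΔT_eq (1 − e^(−t/τ)) = 0.240 × (1 − e^−2.73) = 0.224 K.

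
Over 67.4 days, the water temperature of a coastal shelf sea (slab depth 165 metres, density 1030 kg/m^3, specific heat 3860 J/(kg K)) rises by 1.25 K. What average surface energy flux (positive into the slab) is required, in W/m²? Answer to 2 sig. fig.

140

Areal heat capacity C = ρ c_p D = 1030 × 3860 × 165 = 6.56×10^8 J/(m²·K).
Required heat per unit area: Q = C ΔT = 6.56×10^8 × 1.25 = 8.20×10^8 J/m².
Flux F = Q / Δt = 8.20×10^8 / 5.82×10^6 s = 141 W/m².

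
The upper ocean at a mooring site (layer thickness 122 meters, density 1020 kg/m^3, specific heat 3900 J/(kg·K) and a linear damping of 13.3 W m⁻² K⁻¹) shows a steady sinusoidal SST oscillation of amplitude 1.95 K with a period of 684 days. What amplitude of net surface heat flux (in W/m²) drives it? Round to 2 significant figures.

100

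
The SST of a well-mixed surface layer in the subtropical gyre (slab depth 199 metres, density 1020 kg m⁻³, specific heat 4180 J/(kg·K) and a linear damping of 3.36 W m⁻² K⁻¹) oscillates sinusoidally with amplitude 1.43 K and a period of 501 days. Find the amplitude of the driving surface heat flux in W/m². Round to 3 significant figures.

Areal heat capacity C = ρ c_p D = 1020 × 4180 × 199 = 8.48×10^8 J m⁻² K⁻¹.
ω = 2π / 4.33×10^7 s = 1.45×10^-7 s⁻¹.
√((Cω)² + λ²) = √((123)² + 3.36²) = 123 W/(m²·K).
F₀ = A × √((Cω)²+λ²) = 1.43 × 123 = 176 W/m².

176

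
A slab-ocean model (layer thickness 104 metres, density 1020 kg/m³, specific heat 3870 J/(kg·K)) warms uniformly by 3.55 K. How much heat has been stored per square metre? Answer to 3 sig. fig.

Areal heat capacity C = ρ c_p D = 1020 × 3870 × 104 = 4.11×10^8 J m⁻² K⁻¹.
ΔQ = C ΔT = 4.11×10^8 × 3.55 = 1.46×10^9 J/m².

1.46×10^9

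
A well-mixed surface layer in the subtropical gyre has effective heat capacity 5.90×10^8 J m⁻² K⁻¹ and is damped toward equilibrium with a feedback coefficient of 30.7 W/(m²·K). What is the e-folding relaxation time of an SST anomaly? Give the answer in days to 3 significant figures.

222 days

Areal heat capacity C = 5.90×10^8 J m⁻² K⁻¹ (given).
Relaxation time τ = C / λ = 5.90×10^8 / 30.7 = 1.92×10^7 s.
In days: 1.92×10^7 s / (86400 s/day) = 222 days.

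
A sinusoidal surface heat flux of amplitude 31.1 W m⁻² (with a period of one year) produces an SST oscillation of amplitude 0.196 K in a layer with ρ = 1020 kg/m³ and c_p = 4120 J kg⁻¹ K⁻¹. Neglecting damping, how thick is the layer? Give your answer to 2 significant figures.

ω = 2π / 3.15×10^7 s = 1.99×10^-7 s⁻¹.
Required C = F₀ / (A ω) = 31.1 / (0.196 × 1.99×10^-7) = 7.96×10^8 J/(m²·K).
D = C / (ρ c_p) = 7.96×10^8 / (1020 × 4120) = 190 m.

190 m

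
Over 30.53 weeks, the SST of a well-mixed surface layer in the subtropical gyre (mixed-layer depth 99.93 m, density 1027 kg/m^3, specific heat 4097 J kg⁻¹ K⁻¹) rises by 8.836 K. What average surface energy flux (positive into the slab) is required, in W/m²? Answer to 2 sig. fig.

200

Areal heat capacity C = ρ c_p D = 1027 × 4097 × 99.93 = 4.20×10^8 J/(m^2 K).
Required heat per unit area: Q = C ΔT = 4.20×10^8 × 8.836 = 3.72×10^9 J/m².
Flux F = Q / Δt = 3.72×10^9 / 1.85×10^7 s = 201 W/m².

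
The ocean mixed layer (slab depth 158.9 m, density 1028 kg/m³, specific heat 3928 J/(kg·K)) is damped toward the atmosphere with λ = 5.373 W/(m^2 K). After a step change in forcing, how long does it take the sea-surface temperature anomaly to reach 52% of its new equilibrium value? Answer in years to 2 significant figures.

Areal heat capacity C = ρ c_p D = 1028 × 3928 × 158.9 = 6.42×10^8 J/(m^2 K).
τ = C / λ = 6.42×10^8 / 5.373 = 1.19×10^8 s.
Fraction reached: 1 − e^(−t/τ) = 0.52 ⇒ t = −τ ln(1 − 0.52) = τ × 0.734.
t = 8.76×10^7 s = 2.78 years.

2.8 years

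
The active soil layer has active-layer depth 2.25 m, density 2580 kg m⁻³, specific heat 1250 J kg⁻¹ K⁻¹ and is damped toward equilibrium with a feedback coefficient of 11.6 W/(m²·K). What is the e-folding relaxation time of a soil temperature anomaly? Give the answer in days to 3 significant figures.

7.24 days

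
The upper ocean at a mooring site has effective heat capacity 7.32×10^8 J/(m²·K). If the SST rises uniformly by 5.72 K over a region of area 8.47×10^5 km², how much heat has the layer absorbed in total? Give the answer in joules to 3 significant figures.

3.55×10^21 J

Areal heat capacity C = 7.32×10^8 J/(m²·K) (given).
Heat per unit area: q = C ΔT = 7.32×10^8 × 5.72 = 4.19×10^9 J/m².
Total heat: Q = q × A = 4.19×10^9 × (8.47×10^5 × 10⁶ m²) = 3.55×10^21 J.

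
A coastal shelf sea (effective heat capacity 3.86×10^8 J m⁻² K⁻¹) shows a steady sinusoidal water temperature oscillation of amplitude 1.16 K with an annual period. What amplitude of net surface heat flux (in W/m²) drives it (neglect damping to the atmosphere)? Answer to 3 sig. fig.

89.2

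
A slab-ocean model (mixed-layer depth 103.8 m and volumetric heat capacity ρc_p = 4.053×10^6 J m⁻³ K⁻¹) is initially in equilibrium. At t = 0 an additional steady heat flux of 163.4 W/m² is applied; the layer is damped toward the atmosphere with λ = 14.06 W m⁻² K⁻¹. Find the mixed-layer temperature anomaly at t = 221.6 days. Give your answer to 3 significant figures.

5.49 K

Areal heat capacity C = ρc_p × D = 4.053×10^6 × 103.8 = 4.21×10^8 J/(m^2 K).
τ = C / λ = 4.21×10^8 / 14.06 = 2.99×10^7 s.
Equilibrium anomaly ΔT_eq = F / λ = 163.4 / 14.06 = 11.6 K.
t = 221.6 days = 1.91×10^7 s, so t/τ = 0.640.
ΔT(t) = ΔT_eq (1 − e^(−t/τ)) = 11.6 × (1 − e^−0.640) = 5.49 K.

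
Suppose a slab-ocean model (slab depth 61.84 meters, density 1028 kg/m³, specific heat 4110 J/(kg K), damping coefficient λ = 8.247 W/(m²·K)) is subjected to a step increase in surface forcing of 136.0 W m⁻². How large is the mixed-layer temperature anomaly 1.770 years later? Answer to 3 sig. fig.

Areal heat capacity C = ρ c_p D = 1028 × 4110 × 61.84 = 2.61×10^8 J/(m²·K).
τ = C / λ = 2.61×10^8 / 8.247 = 3.17×10^7 s.
Equilibrium anomaly ΔT_eq = F / λ = 136.0 / 8.247 = 16.5 K.
t = 1.770 years = 5.59×10^7 s, so t/τ = 1.76.
ΔT(t) = ΔT_eq (1 − e^(−t/τ)) = 16.5 × (1 − e^−1.76) = 13.7 K.

13.7 K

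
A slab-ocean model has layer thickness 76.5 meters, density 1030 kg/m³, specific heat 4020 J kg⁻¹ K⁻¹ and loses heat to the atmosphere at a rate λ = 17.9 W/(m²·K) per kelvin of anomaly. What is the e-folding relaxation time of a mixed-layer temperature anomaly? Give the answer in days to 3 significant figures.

205 days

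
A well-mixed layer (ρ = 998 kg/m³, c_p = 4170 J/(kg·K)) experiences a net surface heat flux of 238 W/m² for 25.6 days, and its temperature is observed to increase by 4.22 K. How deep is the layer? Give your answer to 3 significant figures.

Heat input Q = F Δt = 238 × 2.21×10^6 s = 5.26×10^8 J/m².
Required areal heat capacity C = Q / ΔT = 1.25×10^8 J/(m²·K).
Depth D = C / (ρ c_p) = 1.25×10^8 / (998 × 4170) = 30.0 m.

30.0 m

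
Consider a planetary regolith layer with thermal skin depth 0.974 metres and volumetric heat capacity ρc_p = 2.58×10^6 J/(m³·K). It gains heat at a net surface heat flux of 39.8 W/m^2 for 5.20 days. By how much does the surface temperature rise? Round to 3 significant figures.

Areal heat capacity C = ρc_p × D = 2.58×10^6 × 0.974 = 2.51×10^6 J/(m²·K).
Net heat input Q = F Δt = 39.8 × (5.20 days × 86400 s/day) = 1.79×10^7 J/m².
ΔT = Q / C = 1.79×10^7 / 2.51×10^6 = 7.12 K.

7.12 K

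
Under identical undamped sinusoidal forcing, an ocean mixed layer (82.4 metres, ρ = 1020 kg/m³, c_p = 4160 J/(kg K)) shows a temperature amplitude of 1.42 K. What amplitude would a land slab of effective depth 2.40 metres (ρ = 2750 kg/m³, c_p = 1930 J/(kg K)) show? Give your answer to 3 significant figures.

39.0 K

C_ocean = 3.50×10^8 J/(m²·K); C_land = 1.27×10^7 J/(m²·K).
A ∝ 1/C ⇒ A_land = A_ocean × C_ocean/C_land = 1.42 × 27.4 = 39.0 K.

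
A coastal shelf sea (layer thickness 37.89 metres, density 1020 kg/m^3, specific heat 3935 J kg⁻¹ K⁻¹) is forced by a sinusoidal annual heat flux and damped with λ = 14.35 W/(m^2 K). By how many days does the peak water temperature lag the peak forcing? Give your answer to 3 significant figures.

65.6 days

Areal heat capacity C = ρ c_p D = 1020 × 3935 × 37.89 = 1.52×10^8 J m⁻² K⁻¹.
ω = 2π / 3.15×10^7 s = 1.99×10^-7 s⁻¹.
Phase lag φ = arctan(Cω/λ) = arctan(30.3/14.35) = 1.13 rad.
Time lag = φ / ω = 1.13 / 1.99×10^-7 = 5.66×10^6 s = 65.6 days.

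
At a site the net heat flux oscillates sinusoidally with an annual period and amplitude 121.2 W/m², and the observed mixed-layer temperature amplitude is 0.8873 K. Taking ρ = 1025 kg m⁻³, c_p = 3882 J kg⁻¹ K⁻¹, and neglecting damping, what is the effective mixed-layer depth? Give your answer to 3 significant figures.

172 m

ω = 2π / 3.15×10^7 s = 1.99×10^-7 s⁻¹.
Required C = F₀ / (A ω) = 121.2 / (0.8873 × 1.99×10^-7) = 6.86×10^8 J/(m²·K).
D = C / (ρ c_p) = 6.86×10^8 / (1025 × 3882) = 172 m.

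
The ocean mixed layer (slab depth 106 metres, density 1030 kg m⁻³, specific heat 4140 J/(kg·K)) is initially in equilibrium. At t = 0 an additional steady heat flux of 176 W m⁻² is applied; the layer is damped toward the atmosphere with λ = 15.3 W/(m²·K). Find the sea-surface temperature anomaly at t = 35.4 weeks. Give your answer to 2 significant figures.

5.9 K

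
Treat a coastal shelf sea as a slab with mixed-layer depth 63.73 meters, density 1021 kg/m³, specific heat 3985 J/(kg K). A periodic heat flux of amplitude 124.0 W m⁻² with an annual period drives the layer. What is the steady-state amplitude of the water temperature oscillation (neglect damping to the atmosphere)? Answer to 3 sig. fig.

Areal heat capacity C = ρ c_p D = 1021 × 3985 × 63.73 = 2.59×10^8 J/(m^2 K).
Angular frequency ω = 2π / T = 2π / 3.15×10^7 s = 1.99×10^-7 s⁻¹.
Cω = 2.59×10^8 × 1.99×10^-7 = 51.7 W/(m²·K).
Amplitude A = F₀ / (Cω) = 124.0 / 51.7 = 2.40 K.

2.40 K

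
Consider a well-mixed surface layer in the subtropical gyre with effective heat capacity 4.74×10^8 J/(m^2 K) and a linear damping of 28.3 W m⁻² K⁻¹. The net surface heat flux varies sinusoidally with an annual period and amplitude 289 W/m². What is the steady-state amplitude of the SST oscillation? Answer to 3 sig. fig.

Areal heat capacity C = 4.74×10^8 J/(m^2 K) (given).
Angular frequency ω = 2π / T = 2π / 3.15×10^7 s = 1.99×10^-7 s⁻¹.
√((Cω)² + λ²) = √((94.4)² + 28.3²) = 98.6 W/(m²·K).
Amplitude A = F₀ / √((Cω)²+λ²) = 289 / 98.6 = 2.93 K.

2.93 K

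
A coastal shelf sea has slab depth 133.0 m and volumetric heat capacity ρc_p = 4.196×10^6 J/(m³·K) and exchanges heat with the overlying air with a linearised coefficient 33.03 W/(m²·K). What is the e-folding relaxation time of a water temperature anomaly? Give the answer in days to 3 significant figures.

196 days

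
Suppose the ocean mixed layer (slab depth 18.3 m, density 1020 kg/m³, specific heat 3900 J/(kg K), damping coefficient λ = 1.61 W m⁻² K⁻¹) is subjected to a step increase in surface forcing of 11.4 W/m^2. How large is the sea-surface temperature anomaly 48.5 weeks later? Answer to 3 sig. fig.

3.38 K

Areal heat capacity C = ρ c_p D = 1020 × 3900 × 18.3 = 7.28×10^7 J m⁻² K⁻¹.
τ = C / λ = 7.28×10^7 / 1.61 = 4.52×10^7 s.
Equilibrium anomaly ΔT_eq = F / λ = 11.4 / 1.61 = 7.08 K.
t = 48.5 weeks = 2.93×10^7 s, so t/τ = 0.649.
ΔT(t) = ΔT_eq (1 − e^(−t/τ)) = 7.08 × (1 − e^−0.649) = 3.38 K.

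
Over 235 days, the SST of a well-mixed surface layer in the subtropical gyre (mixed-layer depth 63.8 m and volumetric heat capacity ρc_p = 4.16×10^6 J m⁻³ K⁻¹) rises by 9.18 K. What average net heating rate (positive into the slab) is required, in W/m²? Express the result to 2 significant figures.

120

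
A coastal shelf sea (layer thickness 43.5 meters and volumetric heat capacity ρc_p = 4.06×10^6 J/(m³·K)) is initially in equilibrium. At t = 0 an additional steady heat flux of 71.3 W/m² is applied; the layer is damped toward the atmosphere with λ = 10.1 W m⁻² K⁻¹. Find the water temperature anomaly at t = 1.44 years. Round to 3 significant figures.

6.53 K

Areal heat capacity C = ρc_p × D = 4.06×10^6 × 43.5 = 1.77×10^8 J/(m^2 K).
τ = C / λ = 1.77×10^8 / 10.1 = 1.75×10^7 s.
Equilibrium anomaly ΔT_eq = F / λ = 71.3 / 10.1 = 7.06 K.
t = 1.44 years = 4.54×10^7 s, so t/τ = 2.60.
ΔT(t) = ΔT_eq (1 − e^(−t/τ)) = 7.06 × (1 − e^−2.60) = 6.53 K.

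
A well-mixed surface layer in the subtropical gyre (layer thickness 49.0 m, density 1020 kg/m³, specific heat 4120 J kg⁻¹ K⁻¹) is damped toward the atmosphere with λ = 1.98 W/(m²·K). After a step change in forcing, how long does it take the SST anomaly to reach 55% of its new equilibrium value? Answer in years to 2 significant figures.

Areal heat capacity C = ρ c_p D = 1020 × 4120 × 49.0 = 2.06×10^8 J/(m^2 K).
τ = C / λ = 2.06×10^8 / 1.98 = 1.04×10^8 s.
Fraction reached: 1 − e^(−t/τ) = 0.55 ⇒ t = −τ ln(1 − 0.55) = τ × 0.799.
t = 8.30×10^7 s = 2.63 years.

2.6 years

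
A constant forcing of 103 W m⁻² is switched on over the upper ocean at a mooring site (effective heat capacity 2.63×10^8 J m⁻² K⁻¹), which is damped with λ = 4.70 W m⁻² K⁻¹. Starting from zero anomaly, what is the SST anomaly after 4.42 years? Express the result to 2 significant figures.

Areal heat capacity C = 2.63×10^8 J m⁻² K⁻¹ (given).
τ = C / λ = 2.63×10^8 / 4.70 = 5.60×10^7 s.
Equilibrium anomaly ΔT_eq = F / λ = 103 / 4.70 = 21.9 K.
t = 4.42 years = 1.39×10^8 s, so t/τ = 2.49.
ΔT(t) = ΔT_eq (1 − e^(−t/τ)) = 21.9 × (1 − e^−2.49) = 20.1 K.

20 K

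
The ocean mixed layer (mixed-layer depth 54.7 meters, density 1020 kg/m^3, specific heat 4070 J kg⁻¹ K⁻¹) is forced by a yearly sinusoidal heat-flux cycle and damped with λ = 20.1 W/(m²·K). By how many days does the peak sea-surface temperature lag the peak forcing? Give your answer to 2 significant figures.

67 days

Areal heat capacity C = ρ c_p D = 1020 × 4070 × 54.7 = 2.27×10^8 J m⁻² K⁻¹.
ω = 2π / 3.15×10^7 s = 1.99×10^-7 s⁻¹.
Phase lag φ = arctan(Cω/λ) = arctan(45.2/20.1) = 1.15 rad.
Time lag = φ / ω = 1.15 / 1.99×10^-7 = 5.79×10^6 s = 67.0 days.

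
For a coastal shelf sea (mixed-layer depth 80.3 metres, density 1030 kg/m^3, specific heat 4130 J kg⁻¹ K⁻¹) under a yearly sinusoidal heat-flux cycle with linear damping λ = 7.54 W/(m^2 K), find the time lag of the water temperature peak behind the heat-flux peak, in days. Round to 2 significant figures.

Areal heat capacity C = ρ c_p D = 1030 × 4130 × 80.3 = 3.42×10^8 J m⁻² K⁻¹.
ω = 2π / 3.15×10^7 s = 1.99×10^-7 s⁻¹.
Phase lag φ = arctan(Cω/λ) = arctan(68.1/7.54) = 1.46 rad.
Time lag = φ / ω = 1.46 / 1.99×10^-7 = 7.33×10^6 s = 84.8 days.

85 days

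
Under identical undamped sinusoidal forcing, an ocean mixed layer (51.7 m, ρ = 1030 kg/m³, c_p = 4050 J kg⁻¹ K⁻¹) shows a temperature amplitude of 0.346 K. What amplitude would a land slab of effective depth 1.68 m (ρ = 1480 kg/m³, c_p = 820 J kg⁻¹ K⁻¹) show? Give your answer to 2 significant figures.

37 K

C_ocean = 2.16×10^8 J/(m²·K); C_land = 2.04×10^6 J/(m²·K).
A ∝ 1/C ⇒ A_land = A_ocean × C_ocean/C_land = 0.346 × 106 = 36.6 K.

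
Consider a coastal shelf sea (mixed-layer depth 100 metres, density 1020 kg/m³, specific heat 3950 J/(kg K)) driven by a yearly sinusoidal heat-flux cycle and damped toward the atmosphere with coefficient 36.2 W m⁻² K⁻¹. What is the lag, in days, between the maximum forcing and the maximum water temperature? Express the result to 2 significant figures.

67 days

Areal heat capacity C = ρ c_p D = 1020 × 3950 × 100 = 4.03×10^8 J/(m^2 K).
ω = 2π / 3.15×10^7 s = 1.99×10^-7 s⁻¹.
Phase lag φ = arctan(Cω/λ) = arctan(80.3/36.2) = 1.15 rad.
Time lag = φ / ω = 1.15 / 1.99×10^-7 = 5.76×10^6 s = 66.6 days.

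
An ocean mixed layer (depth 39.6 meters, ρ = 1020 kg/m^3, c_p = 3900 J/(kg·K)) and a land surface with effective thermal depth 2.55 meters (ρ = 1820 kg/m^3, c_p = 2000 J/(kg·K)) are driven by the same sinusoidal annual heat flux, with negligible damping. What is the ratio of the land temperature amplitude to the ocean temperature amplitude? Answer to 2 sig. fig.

17

C_ocean = 1020 × 3900 × 39.6 = 1.58×10^8 J/(m²·K).
C_land = 1820 × 2000 × 2.55 = 9.28×10^6 J/(m²·K).
Undamped amplitude ∝ 1/C, so A_land/A_ocean = C_ocean/C_land = 17.0.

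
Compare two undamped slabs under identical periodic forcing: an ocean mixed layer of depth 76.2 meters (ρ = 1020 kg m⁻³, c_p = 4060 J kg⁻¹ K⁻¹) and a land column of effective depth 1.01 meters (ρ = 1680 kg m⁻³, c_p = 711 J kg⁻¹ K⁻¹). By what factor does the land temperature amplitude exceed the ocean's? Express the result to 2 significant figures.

C_ocean = 1020 × 4060 × 76.2 = 3.16×10^8 J/(m²·K).
C_land = 1680 × 711 × 1.01 = 1.21×10^6 J/(m²·K).
Undamped amplitude ∝ 1/C, so A_land/A_ocean = C_ocean/C_land = 262.

260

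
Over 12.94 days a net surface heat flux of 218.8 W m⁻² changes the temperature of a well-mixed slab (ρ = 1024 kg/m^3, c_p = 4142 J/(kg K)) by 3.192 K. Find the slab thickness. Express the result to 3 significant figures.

Heat input Q = F Δt = 218.8 × 1.12×10^6 s = 2.45×10^8 J/m².
Required areal heat capacity C = Q / ΔT = 7.66×10^7 J/(m²·K).
Depth D = C / (ρ c_p) = 7.66×10^7 / (1024 × 4142) = 18.1 m.

18.1 m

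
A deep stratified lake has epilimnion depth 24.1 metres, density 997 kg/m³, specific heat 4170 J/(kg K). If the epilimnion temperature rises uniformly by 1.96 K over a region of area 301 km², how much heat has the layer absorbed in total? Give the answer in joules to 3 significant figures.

5.91×10^16 J

Areal heat capacity C = ρ c_p D = 997 × 4170 × 24.1 = 1.00×10^8 J m⁻² K⁻¹.
Heat per unit area: q = C ΔT = 1.00×10^8 × 1.96 = 1.96×10^8 J/m².
Total heat: Q = q × A = 1.96×10^8 × (301 × 10⁶ m²) = 5.91×10^16 J.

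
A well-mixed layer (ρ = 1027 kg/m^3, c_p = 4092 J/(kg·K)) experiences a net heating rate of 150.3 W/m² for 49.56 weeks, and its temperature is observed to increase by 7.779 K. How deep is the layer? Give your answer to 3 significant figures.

Heat input Q = F Δt = 150.3 × 3.00×10^7 s = 4.51×10^9 J/m².
Required areal heat capacity C = Q / ΔT = 5.79×10^8 J/(m²·K).
Depth D = C / (ρ c_p) = 5.79×10^8 / (1027 × 4092) = 138 m.

138 m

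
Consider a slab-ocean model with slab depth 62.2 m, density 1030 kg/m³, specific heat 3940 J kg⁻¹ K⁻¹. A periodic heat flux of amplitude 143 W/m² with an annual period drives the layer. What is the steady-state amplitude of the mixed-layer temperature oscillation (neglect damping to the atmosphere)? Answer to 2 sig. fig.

2.8 K

Areal heat capacity C = ρ c_p D = 1030 × 3940 × 62.2 = 2.52×10^8 J/(m²·K).
Angular frequency ω = 2π / T = 2π / 3.15×10^7 s = 1.99×10^-7 s⁻¹.
Cω = 2.52×10^8 × 1.99×10^-7 = 50.3 W/(m²·K).
Amplitude A = F₀ / (Cω) = 143 / 50.3 = 2.84 K.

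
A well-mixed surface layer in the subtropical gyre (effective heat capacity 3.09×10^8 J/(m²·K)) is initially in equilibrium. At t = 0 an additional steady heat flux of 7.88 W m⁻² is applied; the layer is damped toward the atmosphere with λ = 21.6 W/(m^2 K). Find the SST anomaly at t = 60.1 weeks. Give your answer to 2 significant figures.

0.34 K

Areal heat capacity C = 3.09×10^8 J/(m²·K) (given).
τ = C / λ = 3.09×10^8 / 21.6 = 1.43×10^7 s.
Equilibrium anomaly ΔT_eq = F / λ = 7.88 / 21.6 = 0.365 K.
t = 60.1 weeks = 3.63×10^7 s, so t/τ = 2.54.
ΔT(t) = ΔT_eq (1 − e^(−t/τ)) = 0.365 × (1 − e^−2.54) = 0.336 K.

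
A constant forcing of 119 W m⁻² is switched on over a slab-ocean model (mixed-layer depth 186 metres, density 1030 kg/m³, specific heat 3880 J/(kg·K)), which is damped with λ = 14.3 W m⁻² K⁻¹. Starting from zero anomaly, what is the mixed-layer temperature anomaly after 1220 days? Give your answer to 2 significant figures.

7.2 K

Areal heat capacity C = ρ c_p D = 1030 × 3880 × 186 = 7.43×10^8 J/(m²·K).
τ = C / λ = 7.43×10^8 / 14.3 = 5.20×10^7 s.
Equilibrium anomaly ΔT_eq = F / λ = 119 / 14.3 = 8.32 K.
t = 1220 days = 1.05×10^8 s, so t/τ = 2.03.
ΔT(t) = ΔT_eq (1 − e^(−t/τ)) = 8.32 × (1 − e^−2.03) = 7.23 K.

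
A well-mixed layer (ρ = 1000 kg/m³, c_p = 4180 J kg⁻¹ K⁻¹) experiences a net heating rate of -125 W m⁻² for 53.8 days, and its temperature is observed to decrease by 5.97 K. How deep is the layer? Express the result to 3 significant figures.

23.3 m

Heat input Q = F Δt = -125 × 4.65×10^6 s = -5.81×10^8 J/m².
Required areal heat capacity C = Q / ΔT = 9.73×10^7 J/(m²·K).
Depth D = C / (ρ c_p) = 9.73×10^7 / (1000 × 4180) = 23.3 m.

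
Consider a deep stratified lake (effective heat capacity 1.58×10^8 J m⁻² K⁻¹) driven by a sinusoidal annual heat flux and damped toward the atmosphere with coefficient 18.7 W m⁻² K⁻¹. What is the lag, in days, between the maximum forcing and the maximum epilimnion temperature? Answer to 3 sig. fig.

60.1 days

Areal heat capacity C = 1.58×10^8 J m⁻² K⁻¹ (given).
ω = 2π / 3.15×10^7 s = 1.99×10^-7 s⁻¹.
Phase lag φ = arctan(Cω/λ) = arctan(31.5/18.7) = 1.03 rad.
Time lag = φ / ω = 1.03 / 1.99×10^-7 = 5.19×10^6 s = 60.1 days.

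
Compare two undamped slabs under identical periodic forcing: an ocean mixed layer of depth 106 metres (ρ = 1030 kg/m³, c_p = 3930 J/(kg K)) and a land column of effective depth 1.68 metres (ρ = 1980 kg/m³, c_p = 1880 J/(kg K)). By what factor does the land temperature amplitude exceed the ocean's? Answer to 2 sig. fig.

69

C_ocean = 1030 × 3930 × 106 = 4.29×10^8 J/(m²·K).
C_land = 1980 × 1880 × 1.68 = 6.25×10^6 J/(m²·K).
Undamped amplitude ∝ 1/C, so A_land/A_ocean = C_ocean/C_land = 68.6.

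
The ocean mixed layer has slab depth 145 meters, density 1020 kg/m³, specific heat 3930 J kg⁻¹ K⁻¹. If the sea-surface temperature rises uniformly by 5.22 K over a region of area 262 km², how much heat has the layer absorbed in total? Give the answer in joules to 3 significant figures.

7.95×10^17 J

Areal heat capacity C = ρ c_p D = 1020 × 3930 × 145 = 5.81×10^8 J/(m²·K).
Heat per unit area: q = C ΔT = 5.81×10^8 × 5.22 = 3.03×10^9 J/m².
Total heat: Q = q × A = 3.03×10^9 × (262 × 10⁶ m²) = 7.95×10^17 J.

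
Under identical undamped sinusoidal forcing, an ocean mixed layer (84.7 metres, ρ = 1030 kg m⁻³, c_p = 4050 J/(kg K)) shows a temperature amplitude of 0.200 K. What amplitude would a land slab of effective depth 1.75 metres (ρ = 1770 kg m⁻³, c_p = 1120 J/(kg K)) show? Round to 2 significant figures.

20 K

C_ocean = 3.53×10^8 J/(m²·K); C_land = 3.47×10^6 J/(m²·K).
A ∝ 1/C ⇒ A_land = A_ocean × C_ocean/C_land = 0.200 × 102 = 20.4 K.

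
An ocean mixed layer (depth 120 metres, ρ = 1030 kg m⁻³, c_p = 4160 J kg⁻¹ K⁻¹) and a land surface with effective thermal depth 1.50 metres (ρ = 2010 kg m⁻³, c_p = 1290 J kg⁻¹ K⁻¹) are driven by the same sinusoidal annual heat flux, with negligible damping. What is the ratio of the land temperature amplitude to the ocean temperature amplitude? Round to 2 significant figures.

130

C_ocean = 1030 × 4160 × 120 = 5.14×10^8 J/(m²·K).
C_land = 2010 × 1290 × 1.50 = 3.89×10^6 J/(m²·K).
Undamped amplitude ∝ 1/C, so A_land/A_ocean = C_ocean/C_land = 132.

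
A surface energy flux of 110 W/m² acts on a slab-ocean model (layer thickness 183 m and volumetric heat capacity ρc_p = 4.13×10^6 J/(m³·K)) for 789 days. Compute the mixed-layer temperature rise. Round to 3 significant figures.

9.92 K

Areal heat capacity C = ρc_p × D = 4.13×10^6 × 183 = 7.56×10^8 J/(m²·K).
Net heat input Q = F Δt = 110 × (789 days × 86400 s/day) = 7.50×10^9 J/m².
ΔT = Q / C = 7.50×10^9 / 7.56×10^8 = 9.92 K.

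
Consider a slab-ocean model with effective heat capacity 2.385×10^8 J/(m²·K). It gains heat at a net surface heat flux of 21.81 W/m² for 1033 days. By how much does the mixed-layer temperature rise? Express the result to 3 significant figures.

Areal heat capacity C = 2.385×10^8 J/(m²·K) (given).
Net heat input Q = F Δt = 21.81 × (1033 days × 86400 s/day) = 1.95×10^9 J/m².
ΔT = Q / C = 1.95×10^9 / 2.38×10^8 = 8.16 K.

8.16 K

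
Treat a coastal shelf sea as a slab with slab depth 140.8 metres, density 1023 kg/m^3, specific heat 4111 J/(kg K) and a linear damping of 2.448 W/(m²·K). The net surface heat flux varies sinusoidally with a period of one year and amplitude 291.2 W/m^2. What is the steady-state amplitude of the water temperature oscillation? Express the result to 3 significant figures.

Areal heat capacity C = ρ c_p D = 1023 × 4111 × 140.8 = 5.92×10^8 J m⁻² K⁻¹.
Angular frequency ω = 2π / T = 2π / 3.15×10^7 s = 1.99×10^-7 s⁻¹.
√((Cω)² + λ²) = √((118)² + 2.448²) = 118 W/(m²·K).
Amplitude A = F₀ / √((Cω)²+λ²) = 291.2 / 118 = 2.47 K.

2.47 K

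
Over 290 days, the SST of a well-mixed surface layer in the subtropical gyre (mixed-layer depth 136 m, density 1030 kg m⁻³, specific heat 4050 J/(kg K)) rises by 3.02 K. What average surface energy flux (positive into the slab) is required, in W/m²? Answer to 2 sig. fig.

68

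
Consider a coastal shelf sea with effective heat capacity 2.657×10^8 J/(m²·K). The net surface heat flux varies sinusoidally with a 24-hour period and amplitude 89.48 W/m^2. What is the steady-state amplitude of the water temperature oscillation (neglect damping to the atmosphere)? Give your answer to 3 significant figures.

0.00463 K

Areal heat capacity C = 2.657×10^8 J/(m²·K) (given).
Angular frequency ω = 2π / T = 2π / 86400 s = 7.27×10^-5 s⁻¹.
Cω = 2.66×10^8 × 7.27×10^-5 = 19300 W/(m²·K).
Amplitude A = F₀ / (Cω) = 89.48 / 19300 = 0.00463 K.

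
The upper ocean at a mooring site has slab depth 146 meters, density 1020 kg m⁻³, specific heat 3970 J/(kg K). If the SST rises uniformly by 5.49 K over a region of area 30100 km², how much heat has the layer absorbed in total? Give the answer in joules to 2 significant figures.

Areal heat capacity C = ρ c_p D = 1020 × 3970 × 146 = 5.91×10^8 J/(m²·K).
Heat per unit area: q = C ΔT = 5.91×10^8 × 5.49 = 3.25×10^9 J/m².
Total heat: Q = q × A = 3.25×10^9 × (30100 × 10⁶ m²) = 9.77×10^19 J.

9.8×10^19 J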